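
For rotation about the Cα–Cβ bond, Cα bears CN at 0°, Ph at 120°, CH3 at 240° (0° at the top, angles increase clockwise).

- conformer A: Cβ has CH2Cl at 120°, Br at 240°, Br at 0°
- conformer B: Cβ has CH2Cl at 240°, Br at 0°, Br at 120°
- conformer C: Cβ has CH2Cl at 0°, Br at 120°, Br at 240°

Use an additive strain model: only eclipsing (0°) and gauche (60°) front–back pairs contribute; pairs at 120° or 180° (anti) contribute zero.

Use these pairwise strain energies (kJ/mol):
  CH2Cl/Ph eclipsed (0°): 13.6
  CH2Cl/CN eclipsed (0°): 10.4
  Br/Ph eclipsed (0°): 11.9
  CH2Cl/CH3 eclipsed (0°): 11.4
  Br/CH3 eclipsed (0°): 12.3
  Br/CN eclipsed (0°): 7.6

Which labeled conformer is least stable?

C

A is eclipsed. CN at 0° is eclipsed with Br at 0° (7.6); Ph at 120° is eclipsed with CH2Cl at 120° (13.6); CH3 at 240° is eclipsed with Br at 240° (12.3). Total 33.5 kJ/mol.
B is eclipsed. CN at 0° is eclipsed with Br at 0° (7.6); Ph at 120° is eclipsed with Br at 120° (11.9); CH3 at 240° is eclipsed with CH2Cl at 240° (11.4). Total 30.9 kJ/mol.
C is eclipsed. CN at 0° is eclipsed with CH2Cl at 0° (10.4); Ph at 120° is eclipsed with Br at 120° (11.9); CH3 at 240° is eclipsed with Br at 240° (12.3). Total 34.6 kJ/mol.
C has the highest total (34.6 kJ/mol).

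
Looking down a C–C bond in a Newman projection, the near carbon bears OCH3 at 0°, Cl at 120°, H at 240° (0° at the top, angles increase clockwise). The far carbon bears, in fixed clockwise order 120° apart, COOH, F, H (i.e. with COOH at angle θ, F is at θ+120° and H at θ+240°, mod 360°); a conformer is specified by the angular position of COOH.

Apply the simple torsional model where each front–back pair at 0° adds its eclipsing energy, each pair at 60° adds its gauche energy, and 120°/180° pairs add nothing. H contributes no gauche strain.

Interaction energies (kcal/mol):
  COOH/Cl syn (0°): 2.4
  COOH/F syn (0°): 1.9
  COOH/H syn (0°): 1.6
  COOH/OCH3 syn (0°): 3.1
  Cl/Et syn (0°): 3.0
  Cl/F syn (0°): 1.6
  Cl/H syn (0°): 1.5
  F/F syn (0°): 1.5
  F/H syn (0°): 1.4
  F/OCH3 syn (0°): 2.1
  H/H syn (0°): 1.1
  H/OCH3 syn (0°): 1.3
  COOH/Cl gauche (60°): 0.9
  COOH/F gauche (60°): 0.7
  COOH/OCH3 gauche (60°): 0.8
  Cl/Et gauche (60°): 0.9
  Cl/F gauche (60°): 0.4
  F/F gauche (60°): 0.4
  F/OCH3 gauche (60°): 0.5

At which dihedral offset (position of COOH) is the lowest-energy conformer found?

180°

COOH at 0° (eclipsed): OCH3(0°)/COOH(0°) eclipsed 3.1; Cl(120°)/F(120°) eclipsed 1.6; H(240°)/H(240°) eclipsed 1.1 → 5.8 kcal/mol.
COOH at 60° (staggered): OCH3(0°)/COOH(60°) gauche 0.8; Cl(120°)/COOH(60°) gauche 0.9; Cl(120°)/F(180°) gauche 0.4 → 2.1 kcal/mol.
COOH at 120° (eclipsed): OCH3(0°)/H(0°) eclipsed 1.3; Cl(120°)/COOH(120°) eclipsed 2.4; H(240°)/F(240°) eclipsed 1.4 → 5.1 kcal/mol.
COOH at 180° (staggered): OCH3(0°)/F(300°) gauche 0.5; Cl(120°)/COOH(180°) gauche 0.9 → 1.4 kcal/mol.
COOH at 240° (eclipsed): OCH3(0°)/F(0°) eclipsed 2.1; Cl(120°)/H(120°) eclipsed 1.5; H(240°)/COOH(240°) eclipsed 1.6 → 5.2 kcal/mol.
COOH at 300° (staggered): OCH3(0°)/COOH(300°) gauche 0.8; OCH3(0°)/F(60°) gauche 0.5; Cl(120°)/F(60°) gauche 0.4 → 1.7 kcal/mol.
The minimum (1.4 kcal/mol) occurs with COOH at 180°.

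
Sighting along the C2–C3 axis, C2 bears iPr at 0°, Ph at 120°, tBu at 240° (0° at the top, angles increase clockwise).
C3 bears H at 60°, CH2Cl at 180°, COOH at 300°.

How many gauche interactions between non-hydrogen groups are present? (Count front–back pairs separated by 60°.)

Non-H gauche pairs: iPr(0°)/COOH(300°); Ph(120°)/CH2Cl(180°); tBu(240°)/CH2Cl(180°); tBu(240°)/COOH(300°) — 4 interactions.

4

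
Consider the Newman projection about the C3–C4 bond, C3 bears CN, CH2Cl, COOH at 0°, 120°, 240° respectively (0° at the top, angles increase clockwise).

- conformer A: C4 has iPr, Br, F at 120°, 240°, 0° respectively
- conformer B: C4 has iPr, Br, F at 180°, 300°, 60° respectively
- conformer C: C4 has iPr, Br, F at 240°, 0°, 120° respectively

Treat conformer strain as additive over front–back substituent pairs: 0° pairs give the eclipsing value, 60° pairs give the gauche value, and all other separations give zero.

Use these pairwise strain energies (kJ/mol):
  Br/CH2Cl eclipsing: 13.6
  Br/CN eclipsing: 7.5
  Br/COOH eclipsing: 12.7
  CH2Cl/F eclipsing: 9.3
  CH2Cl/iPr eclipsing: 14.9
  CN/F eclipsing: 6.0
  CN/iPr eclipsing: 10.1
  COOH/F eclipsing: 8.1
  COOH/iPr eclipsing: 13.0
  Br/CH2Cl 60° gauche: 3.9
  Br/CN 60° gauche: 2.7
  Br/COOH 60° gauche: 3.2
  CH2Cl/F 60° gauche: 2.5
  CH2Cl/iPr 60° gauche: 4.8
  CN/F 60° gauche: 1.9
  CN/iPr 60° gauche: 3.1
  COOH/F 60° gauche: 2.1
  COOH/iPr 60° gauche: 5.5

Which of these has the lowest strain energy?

A is eclipsed. CN at 0° is eclipsed with F at 0° (6.0); CH2Cl at 120° is eclipsed with iPr at 120° (14.9); COOH at 240° is eclipsed with Br at 240° (12.7). Total 33.6 kJ/mol.
B is staggered. CN at 0° is gauche with Br at 300° (2.7); CN at 0° is gauche with F at 60° (1.9); CH2Cl at 120° is gauche with iPr at 180° (4.8); CH2Cl at 120° is gauche with F at 60° (2.5); COOH at 240° is gauche with iPr at 180° (5.5); COOH at 240° is gauche with Br at 300° (3.2). Total 20.6 kJ/mol.
C is eclipsed. CN at 0° is eclipsed with Br at 0° (7.5); CH2Cl at 120° is eclipsed with F at 120° (9.3); COOH at 240° is eclipsed with iPr at 240° (13.0). Total 29.8 kJ/mol.
B has the lowest total (20.6 kJ/mol).

B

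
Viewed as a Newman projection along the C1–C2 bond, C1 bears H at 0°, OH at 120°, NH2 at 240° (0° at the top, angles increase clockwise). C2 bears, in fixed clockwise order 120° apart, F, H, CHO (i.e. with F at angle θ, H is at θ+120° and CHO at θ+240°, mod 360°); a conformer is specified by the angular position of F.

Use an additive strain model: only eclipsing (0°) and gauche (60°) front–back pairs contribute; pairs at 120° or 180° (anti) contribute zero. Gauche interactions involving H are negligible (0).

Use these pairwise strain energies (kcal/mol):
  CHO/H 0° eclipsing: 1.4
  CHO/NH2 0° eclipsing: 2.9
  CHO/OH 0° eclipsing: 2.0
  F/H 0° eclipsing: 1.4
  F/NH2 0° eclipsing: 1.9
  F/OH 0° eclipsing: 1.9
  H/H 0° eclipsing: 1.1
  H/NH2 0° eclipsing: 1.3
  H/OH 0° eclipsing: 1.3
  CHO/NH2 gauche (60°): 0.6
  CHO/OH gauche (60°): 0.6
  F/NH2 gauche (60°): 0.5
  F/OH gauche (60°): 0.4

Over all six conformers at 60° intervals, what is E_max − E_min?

F at 0° is eclipsed. H at 0° is eclipsed with F at 0° (1.4); OH at 120° is eclipsed with H at 120° (1.3); NH2 at 240° is eclipsed with CHO at 240° (2.9). Total 5.6 kcal/mol.
F at 60° is staggered. OH at 120° is gauche with F at 60° (0.4); NH2 at 240° is gauche with CHO at 300° (0.6). Total 1.0 kcal/mol.
F at 120° is eclipsed. H at 0° is eclipsed with CHO at 0° (1.4); OH at 120° is eclipsed with F at 120° (1.9); NH2 at 240° is eclipsed with H at 240° (1.3). Total 4.6 kcal/mol.
F at 180° is staggered. OH at 120° is gauche with F at 180° (0.4); OH at 120° is gauche with CHO at 60° (0.6); NH2 at 240° is gauche with F at 180° (0.5). Total 1.5 kcal/mol.
F at 240° is eclipsed. H at 0° is eclipsed with H at 0° (1.1); OH at 120° is eclipsed with CHO at 120° (2.0); NH2 at 240° is eclipsed with F at 240° (1.9). Total 5.0 kcal/mol.
F at 300° is staggered. OH at 120° is gauche with CHO at 180° (0.6); NH2 at 240° is gauche with F at 300° (0.5); NH2 at 240° is gauche with CHO at 180° (0.6). Total 1.7 kcal/mol.
Max at 0° (5.6 kcal/mol), min at 60° (1.0 kcal/mol); barrier = 4.6 kcal/mol.

4.6 kcal/mol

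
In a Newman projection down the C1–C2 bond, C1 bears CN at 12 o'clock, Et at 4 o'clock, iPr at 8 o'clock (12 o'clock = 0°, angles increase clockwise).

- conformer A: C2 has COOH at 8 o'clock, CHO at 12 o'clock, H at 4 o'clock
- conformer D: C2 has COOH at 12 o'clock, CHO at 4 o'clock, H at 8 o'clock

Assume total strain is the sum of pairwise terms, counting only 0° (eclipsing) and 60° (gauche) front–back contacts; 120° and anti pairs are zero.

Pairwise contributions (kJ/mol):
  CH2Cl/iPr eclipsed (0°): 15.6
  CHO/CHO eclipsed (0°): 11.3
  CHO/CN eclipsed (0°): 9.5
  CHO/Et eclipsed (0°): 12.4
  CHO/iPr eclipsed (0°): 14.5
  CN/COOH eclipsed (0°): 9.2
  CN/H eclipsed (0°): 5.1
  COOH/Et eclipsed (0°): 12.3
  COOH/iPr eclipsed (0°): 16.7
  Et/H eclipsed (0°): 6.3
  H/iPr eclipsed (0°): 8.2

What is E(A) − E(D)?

A (eclipsed): CN(0°)/CHO(0°) eclipsed 9.5; Et(120°)/H(120°) eclipsed 6.3; iPr(240°)/COOH(240°) eclipsed 16.7 → 32.5 kJ/mol.
D (eclipsed): CN(0°)/COOH(0°) eclipsed 9.2; Et(120°)/CHO(120°) eclipsed 12.4; iPr(240°)/H(240°) eclipsed 8.2 → 29.8 kJ/mol.
E(A) − E(D) = 32.5 − 29.8 = +2.7 kJ/mol.

+2.7 kJ/mol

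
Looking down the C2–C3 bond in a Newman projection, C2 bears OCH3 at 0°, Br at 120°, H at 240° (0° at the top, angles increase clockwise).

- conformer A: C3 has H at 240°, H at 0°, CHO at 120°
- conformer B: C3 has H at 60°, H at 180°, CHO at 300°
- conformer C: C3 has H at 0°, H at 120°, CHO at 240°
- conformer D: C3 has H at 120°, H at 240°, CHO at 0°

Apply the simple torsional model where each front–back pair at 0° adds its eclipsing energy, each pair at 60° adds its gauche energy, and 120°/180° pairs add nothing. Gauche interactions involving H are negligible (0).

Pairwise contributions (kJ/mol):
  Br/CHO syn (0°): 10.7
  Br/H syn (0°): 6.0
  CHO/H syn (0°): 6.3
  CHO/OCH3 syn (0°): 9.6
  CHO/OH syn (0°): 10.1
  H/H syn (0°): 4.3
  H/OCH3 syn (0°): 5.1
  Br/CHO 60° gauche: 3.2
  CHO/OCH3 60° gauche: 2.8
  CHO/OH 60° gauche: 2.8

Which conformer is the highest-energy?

A

A (eclipsed): OCH3(0°)/H(0°) eclipsed 5.1; Br(120°)/CHO(120°) eclipsed 10.7; H(240°)/H(240°) eclipsed 4.3 → 20.1 kJ/mol.
B (staggered): OCH3(0°)/CHO(300°) gauche 2.8 → 2.8 kJ/mol.
C (eclipsed): OCH3(0°)/H(0°) eclipsed 5.1; Br(120°)/H(120°) eclipsed 6.0; H(240°)/CHO(240°) eclipsed 6.3 → 17.4 kJ/mol.
D (eclipsed): OCH3(0°)/CHO(0°) eclipsed 9.6; Br(120°)/H(120°) eclipsed 6.0; H(240°)/H(240°) eclipsed 4.3 → 19.9 kJ/mol.
A has the highest total (20.1 kJ/mol).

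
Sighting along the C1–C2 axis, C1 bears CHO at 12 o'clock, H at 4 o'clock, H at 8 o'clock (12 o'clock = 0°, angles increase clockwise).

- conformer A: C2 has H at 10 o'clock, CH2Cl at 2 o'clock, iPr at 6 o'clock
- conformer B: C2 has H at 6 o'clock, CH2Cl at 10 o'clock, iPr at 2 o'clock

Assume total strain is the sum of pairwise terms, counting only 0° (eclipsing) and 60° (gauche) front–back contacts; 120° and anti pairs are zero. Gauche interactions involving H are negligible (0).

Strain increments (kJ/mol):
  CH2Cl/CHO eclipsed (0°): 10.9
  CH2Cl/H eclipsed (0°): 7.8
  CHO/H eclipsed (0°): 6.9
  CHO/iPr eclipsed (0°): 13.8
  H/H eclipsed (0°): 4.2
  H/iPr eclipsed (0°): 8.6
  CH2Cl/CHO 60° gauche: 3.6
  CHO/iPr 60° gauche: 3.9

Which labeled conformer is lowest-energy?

A

A (staggered): CHO(0°)/CH2Cl(60°) gauche 3.6 → 3.6 kJ/mol.
B (staggered): CHO(0°)/CH2Cl(300°) gauche 3.6; CHO(0°)/iPr(60°) gauche 3.9 → 7.5 kJ/mol.
A has the lowest total (3.6 kJ/mol).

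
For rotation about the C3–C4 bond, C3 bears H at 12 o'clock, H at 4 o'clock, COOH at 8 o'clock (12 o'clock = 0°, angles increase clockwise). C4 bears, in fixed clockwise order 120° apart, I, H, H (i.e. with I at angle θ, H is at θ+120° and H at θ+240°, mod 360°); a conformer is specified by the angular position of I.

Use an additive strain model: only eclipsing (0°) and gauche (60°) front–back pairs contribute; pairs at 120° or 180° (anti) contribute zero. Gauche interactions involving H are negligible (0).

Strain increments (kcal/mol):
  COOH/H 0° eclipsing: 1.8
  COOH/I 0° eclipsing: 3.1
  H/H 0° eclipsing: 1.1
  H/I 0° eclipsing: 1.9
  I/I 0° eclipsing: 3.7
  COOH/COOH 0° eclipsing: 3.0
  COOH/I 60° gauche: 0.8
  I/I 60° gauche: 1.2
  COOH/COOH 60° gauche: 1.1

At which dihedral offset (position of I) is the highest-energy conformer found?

I at 0° (eclipsed): H–I eclipsed, H–H eclipsed, COOH–H eclipsed; 1.9 + 1.1 + 1.8 = 4.8 kcal/mol.
I at 60° (staggered): no non-H gauche contacts → 0.0 kcal/mol.
I at 120° (eclipsed): H–H eclipsed, H–I eclipsed, COOH–H eclipsed; 1.1 + 1.9 + 1.8 = 4.8 kcal/mol.
I at 180° (staggered): COOH–I gauche; 0.8 = 0.8 kcal/mol.
I at 240° (eclipsed): H–H eclipsed, H–H eclipsed, COOH–I eclipsed; 1.1 + 1.1 + 3.1 = 5.3 kcal/mol.
I at 300° (staggered): COOH–I gauche; 0.8 = 0.8 kcal/mol.
The maximum (5.3 kcal/mol) occurs with I at 240°.

240°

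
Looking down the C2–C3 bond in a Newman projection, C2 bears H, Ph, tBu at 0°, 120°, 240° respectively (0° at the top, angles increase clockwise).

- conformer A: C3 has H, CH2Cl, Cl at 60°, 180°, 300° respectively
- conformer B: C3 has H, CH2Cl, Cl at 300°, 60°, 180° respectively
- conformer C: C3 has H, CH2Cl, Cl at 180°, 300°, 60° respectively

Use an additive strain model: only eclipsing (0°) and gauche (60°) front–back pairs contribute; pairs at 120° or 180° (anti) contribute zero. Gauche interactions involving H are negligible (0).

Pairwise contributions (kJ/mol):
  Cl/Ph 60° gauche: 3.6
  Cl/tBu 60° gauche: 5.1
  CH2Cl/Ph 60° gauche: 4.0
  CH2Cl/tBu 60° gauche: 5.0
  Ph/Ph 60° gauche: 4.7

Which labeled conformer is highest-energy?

A

A (staggered): Ph–CH2Cl gauche, tBu–CH2Cl gauche, tBu–Cl gauche; 4.0 + 5.0 + 5.1 = 14.1 kJ/mol.
B (staggered): Ph–CH2Cl gauche, Ph–Cl gauche, tBu–Cl gauche; 4.0 + 3.6 + 5.1 = 12.7 kJ/mol.
C (staggered): Ph–Cl gauche, tBu–CH2Cl gauche; 3.6 + 5.0 = 8.6 kJ/mol.
A has the highest total (14.1 kJ/mol).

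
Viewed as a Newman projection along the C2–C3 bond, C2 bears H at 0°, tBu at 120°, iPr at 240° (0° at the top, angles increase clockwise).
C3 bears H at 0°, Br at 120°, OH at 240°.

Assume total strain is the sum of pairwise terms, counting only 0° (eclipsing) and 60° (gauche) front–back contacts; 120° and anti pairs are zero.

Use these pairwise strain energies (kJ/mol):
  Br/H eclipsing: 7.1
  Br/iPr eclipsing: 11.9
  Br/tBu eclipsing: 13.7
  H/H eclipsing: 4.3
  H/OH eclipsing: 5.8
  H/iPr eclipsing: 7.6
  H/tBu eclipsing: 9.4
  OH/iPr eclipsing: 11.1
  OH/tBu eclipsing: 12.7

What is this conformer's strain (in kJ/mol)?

This conformer (eclipsed): H–H eclipsed, tBu–Br eclipsed, iPr–OH eclipsed; 4.3 + 13.7 + 11.1 = 29.1 kJ/mol.

29.1 kJ/mol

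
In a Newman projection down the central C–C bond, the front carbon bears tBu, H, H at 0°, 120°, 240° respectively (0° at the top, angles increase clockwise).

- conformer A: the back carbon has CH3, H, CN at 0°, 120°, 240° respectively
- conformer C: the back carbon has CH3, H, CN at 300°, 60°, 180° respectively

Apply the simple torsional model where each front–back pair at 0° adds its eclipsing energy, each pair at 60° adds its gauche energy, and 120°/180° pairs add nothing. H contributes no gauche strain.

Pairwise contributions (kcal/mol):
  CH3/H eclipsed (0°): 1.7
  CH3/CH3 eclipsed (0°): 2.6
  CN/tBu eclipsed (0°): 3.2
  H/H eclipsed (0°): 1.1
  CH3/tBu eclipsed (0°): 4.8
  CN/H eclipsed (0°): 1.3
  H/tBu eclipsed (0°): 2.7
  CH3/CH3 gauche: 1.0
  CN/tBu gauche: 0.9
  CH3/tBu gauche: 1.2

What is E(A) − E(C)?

A (eclipsed): tBu(0°)/CH3(0°) eclipsed 4.8; H(120°)/H(120°) eclipsed 1.1; H(240°)/CN(240°) eclipsed 1.3 → 7.2 kcal/mol.
C (staggered): tBu(0°)/CH3(300°) gauche 1.2 → 1.2 kcal/mol.
E(A) − E(C) = 7.2 − 1.2 = +6.0 kcal/mol.

+6.0 kcal/mol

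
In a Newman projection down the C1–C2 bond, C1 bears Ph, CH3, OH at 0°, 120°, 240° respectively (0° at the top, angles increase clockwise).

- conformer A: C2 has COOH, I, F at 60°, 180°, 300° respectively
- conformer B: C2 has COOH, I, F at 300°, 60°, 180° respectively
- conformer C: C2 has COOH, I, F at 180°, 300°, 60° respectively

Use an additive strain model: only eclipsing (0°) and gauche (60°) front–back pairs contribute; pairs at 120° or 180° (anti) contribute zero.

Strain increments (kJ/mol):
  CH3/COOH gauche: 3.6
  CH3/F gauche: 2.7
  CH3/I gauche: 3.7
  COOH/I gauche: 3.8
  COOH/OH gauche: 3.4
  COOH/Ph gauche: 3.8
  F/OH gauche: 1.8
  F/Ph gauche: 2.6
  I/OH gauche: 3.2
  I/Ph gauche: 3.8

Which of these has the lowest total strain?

A (staggered): Ph–COOH gauche, Ph–F gauche, CH3–COOH gauche, CH3–I gauche, OH–I gauche, OH–F gauche; 3.8 + 2.6 + 3.6 + 3.7 + 3.2 + 1.8 = 18.7 kJ/mol.
B (staggered): Ph–COOH gauche, Ph–I gauche, CH3–I gauche, CH3–F gauche, OH–COOH gauche, OH–F gauche; 3.8 + 3.8 + 3.7 + 2.7 + 3.4 + 1.8 = 19.2 kJ/mol.
C (staggered): Ph–I gauche, Ph–F gauche, CH3–COOH gauche, CH3–F gauche, OH–COOH gauche, OH–I gauche; 3.8 + 2.6 + 3.6 + 2.7 + 3.4 + 3.2 = 19.3 kJ/mol.
A has the lowest total (18.7 kJ/mol).

A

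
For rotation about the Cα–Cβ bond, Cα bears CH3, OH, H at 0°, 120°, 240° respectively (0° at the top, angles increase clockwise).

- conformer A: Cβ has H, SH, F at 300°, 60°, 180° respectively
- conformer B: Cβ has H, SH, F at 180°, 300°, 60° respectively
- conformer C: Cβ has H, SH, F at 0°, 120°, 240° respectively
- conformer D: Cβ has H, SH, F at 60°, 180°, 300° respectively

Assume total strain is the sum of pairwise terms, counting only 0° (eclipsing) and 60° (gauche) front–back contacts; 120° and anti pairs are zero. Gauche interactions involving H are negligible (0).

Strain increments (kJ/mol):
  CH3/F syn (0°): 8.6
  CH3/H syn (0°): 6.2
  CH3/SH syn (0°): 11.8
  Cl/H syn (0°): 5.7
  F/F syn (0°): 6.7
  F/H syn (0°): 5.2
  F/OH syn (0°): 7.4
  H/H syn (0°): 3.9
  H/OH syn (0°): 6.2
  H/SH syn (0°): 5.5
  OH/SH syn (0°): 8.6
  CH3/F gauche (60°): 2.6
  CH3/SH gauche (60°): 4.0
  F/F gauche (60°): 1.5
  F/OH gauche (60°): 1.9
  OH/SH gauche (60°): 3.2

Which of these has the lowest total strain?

A (staggered): CH3–SH gauche, OH–SH gauche, OH–F gauche; 4.0 + 3.2 + 1.9 = 9.1 kJ/mol.
B (staggered): CH3–SH gauche, CH3–F gauche, OH–F gauche; 4.0 + 2.6 + 1.9 = 8.5 kJ/mol.
C (eclipsed): CH3–H eclipsed, OH–SH eclipsed, H–F eclipsed; 6.2 + 8.6 + 5.2 = 20.0 kJ/mol.
D (staggered): CH3–F gauche, OH–SH gauche; 2.6 + 3.2 = 5.8 kJ/mol.
D has the lowest total (5.8 kJ/mol).

D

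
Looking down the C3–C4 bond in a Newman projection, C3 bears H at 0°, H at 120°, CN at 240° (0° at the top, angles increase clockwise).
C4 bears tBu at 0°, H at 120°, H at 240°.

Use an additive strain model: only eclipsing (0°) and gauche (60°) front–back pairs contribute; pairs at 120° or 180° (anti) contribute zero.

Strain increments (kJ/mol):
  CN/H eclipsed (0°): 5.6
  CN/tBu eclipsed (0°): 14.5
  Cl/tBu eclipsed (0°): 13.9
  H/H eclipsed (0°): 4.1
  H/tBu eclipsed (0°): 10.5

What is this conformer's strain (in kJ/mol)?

This conformer (eclipsed): H–tBu eclipsed, H–H eclipsed, CN–H eclipsed; 10.5 + 4.1 + 5.6 = 20.2 kJ/mol.

20.2 kJ/mol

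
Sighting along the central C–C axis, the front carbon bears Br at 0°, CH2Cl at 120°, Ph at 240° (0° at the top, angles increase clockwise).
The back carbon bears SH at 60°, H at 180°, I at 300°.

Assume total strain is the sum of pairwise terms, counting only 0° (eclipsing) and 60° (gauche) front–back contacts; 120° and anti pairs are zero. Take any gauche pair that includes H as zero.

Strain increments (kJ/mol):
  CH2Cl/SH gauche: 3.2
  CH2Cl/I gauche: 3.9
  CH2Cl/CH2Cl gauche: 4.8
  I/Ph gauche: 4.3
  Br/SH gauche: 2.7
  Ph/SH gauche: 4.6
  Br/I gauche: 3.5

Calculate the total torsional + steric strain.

This conformer (staggered): Br(0°)/SH(60°) gauche 2.7; Br(0°)/I(300°) gauche 3.5; CH2Cl(120°)/SH(60°) gauche 3.2; Ph(240°)/I(300°) gauche 4.3 → 13.7 kJ/mol.

13.7 kJ/mol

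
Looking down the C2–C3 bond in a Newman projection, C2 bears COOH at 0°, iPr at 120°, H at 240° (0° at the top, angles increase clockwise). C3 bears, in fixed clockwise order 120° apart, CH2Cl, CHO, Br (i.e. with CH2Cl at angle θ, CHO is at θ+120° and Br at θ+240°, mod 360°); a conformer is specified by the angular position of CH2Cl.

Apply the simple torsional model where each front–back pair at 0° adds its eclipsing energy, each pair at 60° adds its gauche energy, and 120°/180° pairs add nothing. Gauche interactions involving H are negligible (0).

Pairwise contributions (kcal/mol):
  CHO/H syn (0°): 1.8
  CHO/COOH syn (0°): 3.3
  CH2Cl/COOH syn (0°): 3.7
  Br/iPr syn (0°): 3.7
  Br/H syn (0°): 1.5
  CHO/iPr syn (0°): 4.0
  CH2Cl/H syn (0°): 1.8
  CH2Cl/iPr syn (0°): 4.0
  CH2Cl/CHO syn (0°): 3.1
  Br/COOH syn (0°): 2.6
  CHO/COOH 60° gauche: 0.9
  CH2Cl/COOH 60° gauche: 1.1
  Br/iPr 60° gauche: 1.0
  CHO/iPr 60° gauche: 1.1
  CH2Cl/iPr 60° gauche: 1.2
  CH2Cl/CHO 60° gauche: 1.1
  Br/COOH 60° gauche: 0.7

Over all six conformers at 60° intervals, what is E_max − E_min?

5.4 kcal/mol

CH2Cl at 0° (eclipsed): COOH(0°)/CH2Cl(0°) eclipsed 3.7; iPr(120°)/CHO(120°) eclipsed 4.0; H(240°)/Br(240°) eclipsed 1.5 → 9.2 kcal/mol.
CH2Cl at 60° (staggered): COOH(0°)/CH2Cl(60°) gauche 1.1; COOH(0°)/Br(300°) gauche 0.7; iPr(120°)/CH2Cl(60°) gauche 1.2; iPr(120°)/CHO(180°) gauche 1.1 → 4.1 kcal/mol.
CH2Cl at 120° (eclipsed): COOH(0°)/Br(0°) eclipsed 2.6; iPr(120°)/CH2Cl(120°) eclipsed 4.0; H(240°)/CHO(240°) eclipsed 1.8 → 8.4 kcal/mol.
CH2Cl at 180° (staggered): COOH(0°)/CHO(300°) gauche 0.9; COOH(0°)/Br(60°) gauche 0.7; iPr(120°)/CH2Cl(180°) gauche 1.2; iPr(120°)/Br(60°) gauche 1.0 → 3.8 kcal/mol.
CH2Cl at 240° (eclipsed): COOH(0°)/CHO(0°) eclipsed 3.3; iPr(120°)/Br(120°) eclipsed 3.7; H(240°)/CH2Cl(240°) eclipsed 1.8 → 8.8 kcal/mol.
CH2Cl at 300° (staggered): COOH(0°)/CH2Cl(300°) gauche 1.1; COOH(0°)/CHO(60°) gauche 0.9; iPr(120°)/CHO(60°) gauche 1.1; iPr(120°)/Br(180°) gauche 1.0 → 4.1 kcal/mol.
Max at 0° (9.2 kcal/mol), min at 180° (3.8 kcal/mol); barrier = 5.4 kcal/mol.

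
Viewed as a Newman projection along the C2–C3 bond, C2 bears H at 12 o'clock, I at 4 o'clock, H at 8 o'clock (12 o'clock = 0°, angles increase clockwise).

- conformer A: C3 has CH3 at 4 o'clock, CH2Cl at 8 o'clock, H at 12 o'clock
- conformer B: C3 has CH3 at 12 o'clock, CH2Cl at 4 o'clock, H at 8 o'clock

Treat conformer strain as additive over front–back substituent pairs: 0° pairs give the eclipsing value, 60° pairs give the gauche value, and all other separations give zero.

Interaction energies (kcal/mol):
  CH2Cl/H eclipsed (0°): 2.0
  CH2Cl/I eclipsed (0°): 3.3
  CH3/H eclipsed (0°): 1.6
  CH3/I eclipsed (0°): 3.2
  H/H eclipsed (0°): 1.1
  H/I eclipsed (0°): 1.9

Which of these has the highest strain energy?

A

A (eclipsed): H–H eclipsed, I–CH3 eclipsed, H–CH2Cl eclipsed; 1.1 + 3.2 + 2.0 = 6.3 kcal/mol.
B (eclipsed): H–CH3 eclipsed, I–CH2Cl eclipsed, H–H eclipsed; 1.6 + 3.3 + 1.1 = 6.0 kcal/mol.
A has the highest total (6.3 kcal/mol).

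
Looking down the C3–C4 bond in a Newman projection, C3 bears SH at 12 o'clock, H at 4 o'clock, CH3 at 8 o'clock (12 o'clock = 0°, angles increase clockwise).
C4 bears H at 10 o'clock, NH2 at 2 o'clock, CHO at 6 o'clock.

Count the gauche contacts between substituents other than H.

Non-H gauche pairs: SH(0°)/NH2(60°); CH3(240°)/CHO(180°) — 2 interactions.

2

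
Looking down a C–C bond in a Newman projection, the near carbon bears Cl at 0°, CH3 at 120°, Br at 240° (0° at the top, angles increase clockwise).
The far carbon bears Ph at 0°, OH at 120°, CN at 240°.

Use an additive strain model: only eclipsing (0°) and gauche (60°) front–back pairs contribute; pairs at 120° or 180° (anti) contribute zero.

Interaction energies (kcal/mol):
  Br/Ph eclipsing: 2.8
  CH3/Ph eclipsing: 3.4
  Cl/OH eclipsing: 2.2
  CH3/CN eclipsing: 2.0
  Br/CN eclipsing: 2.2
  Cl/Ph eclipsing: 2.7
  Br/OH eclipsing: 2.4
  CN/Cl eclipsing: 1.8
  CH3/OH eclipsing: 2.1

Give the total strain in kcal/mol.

This conformer (eclipsed): Cl(0°)/Ph(0°) eclipsed 2.7; CH3(120°)/OH(120°) eclipsed 2.1; Br(240°)/CN(240°) eclipsed 2.2 → 7.0 kcal/mol.

7.0 kcal/mol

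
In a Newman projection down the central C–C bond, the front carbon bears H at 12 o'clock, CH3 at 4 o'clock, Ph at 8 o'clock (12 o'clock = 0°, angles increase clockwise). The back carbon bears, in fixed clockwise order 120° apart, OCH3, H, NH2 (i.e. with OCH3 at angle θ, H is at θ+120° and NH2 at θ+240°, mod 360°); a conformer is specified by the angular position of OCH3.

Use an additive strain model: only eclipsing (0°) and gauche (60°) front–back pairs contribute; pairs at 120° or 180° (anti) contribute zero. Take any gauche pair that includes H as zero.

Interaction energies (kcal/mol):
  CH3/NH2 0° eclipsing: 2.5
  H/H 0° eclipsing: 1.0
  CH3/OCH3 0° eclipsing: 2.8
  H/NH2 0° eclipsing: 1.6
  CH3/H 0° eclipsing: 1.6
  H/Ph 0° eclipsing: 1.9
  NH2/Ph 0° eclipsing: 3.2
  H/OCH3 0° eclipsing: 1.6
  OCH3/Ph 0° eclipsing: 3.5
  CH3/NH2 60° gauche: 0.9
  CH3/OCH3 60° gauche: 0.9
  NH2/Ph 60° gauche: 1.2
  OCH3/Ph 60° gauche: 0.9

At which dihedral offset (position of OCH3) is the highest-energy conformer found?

240°

OCH3 at 0° (eclipsed): H(0°)/OCH3(0°) eclipsed 1.6; CH3(120°)/H(120°) eclipsed 1.6; Ph(240°)/NH2(240°) eclipsed 3.2 → 6.4 kcal/mol.
OCH3 at 60° (staggered): CH3(120°)/OCH3(60°) gauche 0.9; Ph(240°)/NH2(300°) gauche 1.2 → 2.1 kcal/mol.
OCH3 at 120° (eclipsed): H(0°)/NH2(0°) eclipsed 1.6; CH3(120°)/OCH3(120°) eclipsed 2.8; Ph(240°)/H(240°) eclipsed 1.9 → 6.3 kcal/mol.
OCH3 at 180° (staggered): CH3(120°)/OCH3(180°) gauche 0.9; CH3(120°)/NH2(60°) gauche 0.9; Ph(240°)/OCH3(180°) gauche 0.9 → 2.7 kcal/mol.
OCH3 at 240° (eclipsed): H(0°)/H(0°) eclipsed 1.0; CH3(120°)/NH2(120°) eclipsed 2.5; Ph(240°)/OCH3(240°) eclipsed 3.5 → 7.0 kcal/mol.
OCH3 at 300° (staggered): CH3(120°)/NH2(180°) gauche 0.9; Ph(240°)/OCH3(300°) gauche 0.9; Ph(240°)/NH2(180°) gauche 1.2 → 3.0 kcal/mol.
The maximum (7.0 kcal/mol) occurs with OCH3 at 240°.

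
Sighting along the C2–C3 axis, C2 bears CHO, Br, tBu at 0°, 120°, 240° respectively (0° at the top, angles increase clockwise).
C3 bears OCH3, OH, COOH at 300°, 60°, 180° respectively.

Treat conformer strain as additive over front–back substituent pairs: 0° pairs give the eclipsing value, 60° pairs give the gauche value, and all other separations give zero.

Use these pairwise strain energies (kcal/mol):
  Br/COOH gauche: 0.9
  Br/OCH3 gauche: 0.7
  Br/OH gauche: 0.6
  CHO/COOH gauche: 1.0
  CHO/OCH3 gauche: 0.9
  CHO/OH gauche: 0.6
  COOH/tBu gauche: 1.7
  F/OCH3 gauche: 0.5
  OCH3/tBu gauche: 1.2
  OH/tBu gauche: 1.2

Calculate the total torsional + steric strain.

This conformer (staggered): CHO–OCH3 gauche, CHO–OH gauche, Br–OH gauche, Br–COOH gauche, tBu–OCH3 gauche, tBu–COOH gauche; 0.9 + 0.6 + 0.6 + 0.9 + 1.2 + 1.7 = 5.9 kcal/mol.

5.9 kcal/mol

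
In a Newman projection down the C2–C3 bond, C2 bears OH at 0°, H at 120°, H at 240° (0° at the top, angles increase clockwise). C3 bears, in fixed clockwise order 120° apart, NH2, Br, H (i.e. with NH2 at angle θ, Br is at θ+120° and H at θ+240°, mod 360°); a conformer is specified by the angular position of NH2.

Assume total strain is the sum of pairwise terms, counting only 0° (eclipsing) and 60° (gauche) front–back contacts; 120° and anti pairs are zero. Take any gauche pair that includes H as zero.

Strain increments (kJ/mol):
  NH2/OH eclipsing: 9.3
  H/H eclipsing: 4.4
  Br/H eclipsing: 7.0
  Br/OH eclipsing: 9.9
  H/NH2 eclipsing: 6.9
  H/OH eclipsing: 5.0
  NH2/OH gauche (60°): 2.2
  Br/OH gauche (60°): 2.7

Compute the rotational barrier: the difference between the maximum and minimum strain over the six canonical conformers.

19.0 kJ/mol

NH2 at 0° (eclipsed): OH(0°)/NH2(0°) eclipsed 9.3; H(120°)/Br(120°) eclipsed 7.0; H(240°)/H(240°) eclipsed 4.4 → 20.7 kJ/mol.
NH2 at 60° (staggered): OH(0°)/NH2(60°) gauche 2.2 → 2.2 kJ/mol.
NH2 at 120° (eclipsed): OH(0°)/H(0°) eclipsed 5.0; H(120°)/NH2(120°) eclipsed 6.9; H(240°)/Br(240°) eclipsed 7.0 → 18.9 kJ/mol.
NH2 at 180° (staggered): OH(0°)/Br(300°) gauche 2.7 → 2.7 kJ/mol.
NH2 at 240° (eclipsed): OH(0°)/Br(0°) eclipsed 9.9; H(120°)/H(120°) eclipsed 4.4; H(240°)/NH2(240°) eclipsed 6.9 → 21.2 kJ/mol.
NH2 at 300° (staggered): OH(0°)/NH2(300°) gauche 2.2; OH(0°)/Br(60°) gauche 2.7 → 4.9 kJ/mol.
Max at 240° (21.2 kJ/mol), min at 60° (2.2 kJ/mol); barrier = 19.0 kJ/mol.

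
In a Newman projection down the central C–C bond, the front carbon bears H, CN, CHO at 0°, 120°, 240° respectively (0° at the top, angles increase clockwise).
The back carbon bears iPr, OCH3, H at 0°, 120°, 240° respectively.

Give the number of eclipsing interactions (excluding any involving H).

1

Non-H eclipsing pairs: CN(120°)/OCH3(120°) — 1 interaction.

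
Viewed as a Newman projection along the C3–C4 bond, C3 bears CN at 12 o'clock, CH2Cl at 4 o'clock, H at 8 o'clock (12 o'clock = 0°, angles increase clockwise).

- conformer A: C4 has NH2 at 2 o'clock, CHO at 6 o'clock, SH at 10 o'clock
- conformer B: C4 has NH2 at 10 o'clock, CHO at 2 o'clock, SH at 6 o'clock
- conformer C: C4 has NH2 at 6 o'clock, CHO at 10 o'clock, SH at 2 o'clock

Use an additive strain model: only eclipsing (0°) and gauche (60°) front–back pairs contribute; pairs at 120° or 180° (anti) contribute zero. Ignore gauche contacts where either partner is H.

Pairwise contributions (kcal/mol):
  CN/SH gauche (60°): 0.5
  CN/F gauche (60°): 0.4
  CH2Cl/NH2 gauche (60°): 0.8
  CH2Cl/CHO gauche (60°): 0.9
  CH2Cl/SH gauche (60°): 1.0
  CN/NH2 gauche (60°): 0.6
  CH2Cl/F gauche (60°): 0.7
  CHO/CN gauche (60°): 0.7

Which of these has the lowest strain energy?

A

A (staggered): CN–NH2 gauche, CN–SH gauche, CH2Cl–NH2 gauche, CH2Cl–CHO gauche; 0.6 + 0.5 + 0.8 + 0.9 = 2.8 kcal/mol.
B (staggered): CN–NH2 gauche, CN–CHO gauche, CH2Cl–CHO gauche, CH2Cl–SH gauche; 0.6 + 0.7 + 0.9 + 1.0 = 3.2 kcal/mol.
C (staggered): CN–CHO gauche, CN–SH gauche, CH2Cl–NH2 gauche, CH2Cl–SH gauche; 0.7 + 0.5 + 0.8 + 1.0 = 3.0 kcal/mol.
A has the lowest total (2.8 kcal/mol).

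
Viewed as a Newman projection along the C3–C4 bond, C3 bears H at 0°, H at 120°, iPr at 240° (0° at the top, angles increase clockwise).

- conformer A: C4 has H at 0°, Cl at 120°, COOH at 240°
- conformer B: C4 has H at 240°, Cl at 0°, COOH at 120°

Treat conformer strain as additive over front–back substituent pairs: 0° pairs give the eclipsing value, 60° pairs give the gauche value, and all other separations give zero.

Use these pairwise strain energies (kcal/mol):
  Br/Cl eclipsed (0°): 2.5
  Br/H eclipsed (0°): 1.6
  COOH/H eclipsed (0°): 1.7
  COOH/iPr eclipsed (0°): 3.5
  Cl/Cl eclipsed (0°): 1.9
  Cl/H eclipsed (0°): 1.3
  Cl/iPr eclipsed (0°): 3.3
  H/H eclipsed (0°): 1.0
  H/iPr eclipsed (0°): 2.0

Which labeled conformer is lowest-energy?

A (eclipsed): H(0°)/H(0°) eclipsed 1.0; H(120°)/Cl(120°) eclipsed 1.3; iPr(240°)/COOH(240°) eclipsed 3.5 → 5.8 kcal/mol.
B (eclipsed): H(0°)/Cl(0°) eclipsed 1.3; H(120°)/COOH(120°) eclipsed 1.7; iPr(240°)/H(240°) eclipsed 2.0 → 5.0 kcal/mol.
B has the lowest total (5.0 kcal/mol).

B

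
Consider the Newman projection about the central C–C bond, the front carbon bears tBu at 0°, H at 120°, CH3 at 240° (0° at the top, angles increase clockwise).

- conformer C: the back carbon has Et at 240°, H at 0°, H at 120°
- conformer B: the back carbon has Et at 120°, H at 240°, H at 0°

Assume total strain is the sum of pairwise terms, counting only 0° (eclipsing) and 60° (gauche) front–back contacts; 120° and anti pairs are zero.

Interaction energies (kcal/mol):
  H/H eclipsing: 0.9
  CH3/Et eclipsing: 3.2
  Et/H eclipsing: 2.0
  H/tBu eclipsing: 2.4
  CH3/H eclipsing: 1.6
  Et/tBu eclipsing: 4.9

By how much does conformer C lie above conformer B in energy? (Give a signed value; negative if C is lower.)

C (eclipsed): tBu(0°)/H(0°) eclipsed 2.4; H(120°)/H(120°) eclipsed 0.9; CH3(240°)/Et(240°) eclipsed 3.2 → 6.5 kcal/mol.
B (eclipsed): tBu(0°)/H(0°) eclipsed 2.4; H(120°)/Et(120°) eclipsed 2.0; CH3(240°)/H(240°) eclipsed 1.6 → 6.0 kcal/mol.
E(C) − E(B) = 6.5 − 6.0 = +0.5 kcal/mol.

+0.5 kcal/mol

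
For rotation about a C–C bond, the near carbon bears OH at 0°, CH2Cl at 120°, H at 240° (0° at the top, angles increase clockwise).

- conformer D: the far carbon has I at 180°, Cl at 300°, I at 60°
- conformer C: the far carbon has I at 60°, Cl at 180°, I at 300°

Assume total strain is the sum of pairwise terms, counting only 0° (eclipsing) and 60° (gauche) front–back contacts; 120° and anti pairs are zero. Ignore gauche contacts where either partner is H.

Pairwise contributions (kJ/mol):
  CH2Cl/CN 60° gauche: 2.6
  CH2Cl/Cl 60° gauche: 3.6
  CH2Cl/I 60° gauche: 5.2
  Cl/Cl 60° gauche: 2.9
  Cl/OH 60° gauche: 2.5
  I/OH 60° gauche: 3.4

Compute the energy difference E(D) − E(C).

D (staggered): OH(0°)/Cl(300°) gauche 2.5; OH(0°)/I(60°) gauche 3.4; CH2Cl(120°)/I(180°) gauche 5.2; CH2Cl(120°)/I(60°) gauche 5.2 → 16.3 kJ/mol.
C (staggered): OH(0°)/I(60°) gauche 3.4; OH(0°)/I(300°) gauche 3.4; CH2Cl(120°)/I(60°) gauche 5.2; CH2Cl(120°)/Cl(180°) gauche 3.6 → 15.6 kJ/mol.
E(D) − E(C) = 16.3 − 15.6 = +0.7 kJ/mol.

+0.7 kJ/mol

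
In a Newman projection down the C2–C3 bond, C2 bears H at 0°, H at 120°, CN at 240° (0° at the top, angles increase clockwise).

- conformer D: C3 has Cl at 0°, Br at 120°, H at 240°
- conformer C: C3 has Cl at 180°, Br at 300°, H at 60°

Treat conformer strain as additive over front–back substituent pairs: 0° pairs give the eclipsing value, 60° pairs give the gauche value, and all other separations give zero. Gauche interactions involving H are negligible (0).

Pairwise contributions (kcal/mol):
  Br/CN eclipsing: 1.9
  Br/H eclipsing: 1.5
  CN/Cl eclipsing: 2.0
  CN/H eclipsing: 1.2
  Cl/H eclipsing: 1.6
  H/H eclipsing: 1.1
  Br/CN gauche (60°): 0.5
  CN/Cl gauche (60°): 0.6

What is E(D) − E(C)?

+3.2 kcal/mol

D (eclipsed): H(0°)/Cl(0°) eclipsed 1.6; H(120°)/Br(120°) eclipsed 1.5; CN(240°)/H(240°) eclipsed 1.2 → 4.3 kcal/mol.
C (staggered): CN(240°)/Cl(180°) gauche 0.6; CN(240°)/Br(300°) gauche 0.5 → 1.1 kcal/mol.
E(D) − E(C) = 4.3 − 1.1 = +3.2 kcal/mol.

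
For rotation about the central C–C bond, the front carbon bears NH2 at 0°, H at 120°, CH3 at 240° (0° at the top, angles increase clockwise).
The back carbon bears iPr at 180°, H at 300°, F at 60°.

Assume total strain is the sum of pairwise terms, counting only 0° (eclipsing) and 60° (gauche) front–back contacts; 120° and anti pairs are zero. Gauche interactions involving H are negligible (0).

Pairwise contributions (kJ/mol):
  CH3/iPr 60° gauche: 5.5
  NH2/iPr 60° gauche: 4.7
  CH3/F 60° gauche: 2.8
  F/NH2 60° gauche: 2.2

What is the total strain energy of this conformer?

This conformer (staggered): NH2–F gauche, CH3–iPr gauche; 2.2 + 5.5 = 7.7 kJ/mol.

7.7 kJ/mol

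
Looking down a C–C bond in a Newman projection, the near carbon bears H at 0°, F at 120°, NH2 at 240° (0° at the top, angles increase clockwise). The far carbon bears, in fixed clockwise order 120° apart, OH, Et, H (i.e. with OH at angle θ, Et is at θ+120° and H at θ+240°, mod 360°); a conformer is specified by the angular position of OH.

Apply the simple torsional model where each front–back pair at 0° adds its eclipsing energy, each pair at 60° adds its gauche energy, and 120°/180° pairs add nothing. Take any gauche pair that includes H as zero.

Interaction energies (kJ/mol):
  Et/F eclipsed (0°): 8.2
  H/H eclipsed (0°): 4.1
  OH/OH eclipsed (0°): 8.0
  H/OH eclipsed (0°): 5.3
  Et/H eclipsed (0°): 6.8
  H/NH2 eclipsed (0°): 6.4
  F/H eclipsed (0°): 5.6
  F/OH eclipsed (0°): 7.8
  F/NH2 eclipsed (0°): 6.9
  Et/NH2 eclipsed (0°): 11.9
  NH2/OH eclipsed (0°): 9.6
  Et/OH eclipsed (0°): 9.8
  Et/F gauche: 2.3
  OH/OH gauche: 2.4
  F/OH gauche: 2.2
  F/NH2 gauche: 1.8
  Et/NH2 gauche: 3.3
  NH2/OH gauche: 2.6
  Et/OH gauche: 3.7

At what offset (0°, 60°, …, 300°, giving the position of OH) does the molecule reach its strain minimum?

OH at 0° (eclipsed): H–OH eclipsed, F–Et eclipsed, NH2–H eclipsed; 5.3 + 8.2 + 6.4 = 19.9 kJ/mol.
OH at 60° (staggered): F–OH gauche, F–Et gauche, NH2–Et gauche; 2.2 + 2.3 + 3.3 = 7.8 kJ/mol.
OH at 120° (eclipsed): H–H eclipsed, F–OH eclipsed, NH2–Et eclipsed; 4.1 + 7.8 + 11.9 = 23.8 kJ/mol.
OH at 180° (staggered): F–OH gauche, NH2–OH gauche, NH2–Et gauche; 2.2 + 2.6 + 3.3 = 8.1 kJ/mol.
OH at 240° (eclipsed): H–Et eclipsed, F–H eclipsed, NH2–OH eclipsed; 6.8 + 5.6 + 9.6 = 22.0 kJ/mol.
OH at 300° (staggered): F–Et gauche, NH2–OH gauche; 2.3 + 2.6 = 4.9 kJ/mol.
The minimum (4.9 kJ/mol) occurs with OH at 300°.

300°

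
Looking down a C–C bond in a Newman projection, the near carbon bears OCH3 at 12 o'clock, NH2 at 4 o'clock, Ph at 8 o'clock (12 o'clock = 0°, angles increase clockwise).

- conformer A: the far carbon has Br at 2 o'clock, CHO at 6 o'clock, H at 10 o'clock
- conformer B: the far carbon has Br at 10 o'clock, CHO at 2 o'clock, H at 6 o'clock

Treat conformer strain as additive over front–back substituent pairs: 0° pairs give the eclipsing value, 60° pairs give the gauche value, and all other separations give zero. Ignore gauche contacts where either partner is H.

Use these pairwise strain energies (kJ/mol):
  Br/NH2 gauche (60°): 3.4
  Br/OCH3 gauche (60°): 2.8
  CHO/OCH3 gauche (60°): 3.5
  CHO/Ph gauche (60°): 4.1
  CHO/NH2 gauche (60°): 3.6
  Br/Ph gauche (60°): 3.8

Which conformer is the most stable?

B

A is staggered. OCH3 at 0° is gauche with Br at 60° (2.8); NH2 at 120° is gauche with Br at 60° (3.4); NH2 at 120° is gauche with CHO at 180° (3.6); Ph at 240° is gauche with CHO at 180° (4.1). Total 13.9 kJ/mol.
B is staggered. OCH3 at 0° is gauche with Br at 300° (2.8); OCH3 at 0° is gauche with CHO at 60° (3.5); NH2 at 120° is gauche with CHO at 60° (3.6); Ph at 240° is gauche with Br at 300° (3.8). Total 13.7 kJ/mol.
B has the lowest total (13.7 kJ/mol).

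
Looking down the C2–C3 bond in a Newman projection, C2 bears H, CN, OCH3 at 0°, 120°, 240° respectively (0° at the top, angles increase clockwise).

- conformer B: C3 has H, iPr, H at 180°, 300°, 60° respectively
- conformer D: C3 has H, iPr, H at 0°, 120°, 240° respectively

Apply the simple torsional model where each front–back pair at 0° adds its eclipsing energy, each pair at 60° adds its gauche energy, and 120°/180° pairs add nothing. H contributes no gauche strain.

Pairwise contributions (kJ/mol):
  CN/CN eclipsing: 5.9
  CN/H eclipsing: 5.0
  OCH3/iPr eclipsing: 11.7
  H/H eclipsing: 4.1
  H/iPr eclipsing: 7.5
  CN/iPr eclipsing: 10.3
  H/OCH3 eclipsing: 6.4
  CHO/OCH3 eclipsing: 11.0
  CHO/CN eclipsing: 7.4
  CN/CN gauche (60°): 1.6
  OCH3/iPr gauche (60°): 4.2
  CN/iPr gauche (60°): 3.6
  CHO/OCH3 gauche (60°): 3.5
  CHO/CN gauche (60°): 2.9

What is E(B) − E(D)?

B (staggered): OCH3–iPr gauche; 4.2 = 4.2 kJ/mol.
D (eclipsed): H–H eclipsed, CN–iPr eclipsed, OCH3–H eclipsed; 4.1 + 10.3 + 6.4 = 20.8 kJ/mol.
E(B) − E(D) = 4.2 − 20.8 = -16.6 kJ/mol.

-16.6 kJ/mol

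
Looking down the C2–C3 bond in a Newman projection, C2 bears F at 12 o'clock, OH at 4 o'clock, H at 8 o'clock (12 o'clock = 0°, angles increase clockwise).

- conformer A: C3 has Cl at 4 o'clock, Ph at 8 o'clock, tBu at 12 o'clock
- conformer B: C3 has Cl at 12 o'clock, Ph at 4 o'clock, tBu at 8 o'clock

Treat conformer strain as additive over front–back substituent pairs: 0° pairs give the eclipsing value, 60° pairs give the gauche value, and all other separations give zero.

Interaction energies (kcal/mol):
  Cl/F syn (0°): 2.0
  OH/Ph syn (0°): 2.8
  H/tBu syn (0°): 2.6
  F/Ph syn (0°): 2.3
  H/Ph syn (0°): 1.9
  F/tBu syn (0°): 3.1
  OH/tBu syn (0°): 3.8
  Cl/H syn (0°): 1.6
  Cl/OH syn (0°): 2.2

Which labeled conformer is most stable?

A (eclipsed): F–tBu eclipsed, OH–Cl eclipsed, H–Ph eclipsed; 3.1 + 2.2 + 1.9 = 7.2 kcal/mol.
B (eclipsed): F–Cl eclipsed, OH–Ph eclipsed, H–tBu eclipsed; 2.0 + 2.8 + 2.6 = 7.4 kcal/mol.
A has the lowest total (7.2 kcal/mol).

A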